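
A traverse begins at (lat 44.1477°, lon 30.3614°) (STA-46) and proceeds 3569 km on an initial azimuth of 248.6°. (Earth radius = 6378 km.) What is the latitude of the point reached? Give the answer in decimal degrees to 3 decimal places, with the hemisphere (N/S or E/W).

δ = d/R = 3569/6378 = 0.559580 rad
φ₂ = arcsin(sin φ₁ cos δ + cos φ₁ sin δ cos θ)
   = arcsin(0.69651·0.84748 + 0.71755·0.53083·-0.36488) = 26.82696°
λ₂ = λ₁ + atan2(sin θ sin δ cos φ₁, cos δ − sin φ₁ sin φ₂) = -3.26948°

26.827°N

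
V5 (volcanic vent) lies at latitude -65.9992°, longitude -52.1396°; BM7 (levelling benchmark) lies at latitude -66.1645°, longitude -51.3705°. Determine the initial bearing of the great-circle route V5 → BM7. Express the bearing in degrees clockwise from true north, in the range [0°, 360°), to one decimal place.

118.3°

Δλ = 0.7691°
y = sin Δλ · cos φ₂ = 0.005424
x = cos φ₁ sin φ₂ − sin φ₁ cos φ₂ cos Δλ = -0.002918
θ = atan2(y, x) = 118.2801° → 118.2801° (mod 360°)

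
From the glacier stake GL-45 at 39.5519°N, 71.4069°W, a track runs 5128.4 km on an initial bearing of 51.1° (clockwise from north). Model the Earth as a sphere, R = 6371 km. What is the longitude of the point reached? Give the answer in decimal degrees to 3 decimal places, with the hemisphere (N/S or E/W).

5.104°W

δ = d/R = 5128.4/6371 = 0.804960 rad
φ₂ = arcsin(sin φ₁ cos δ + cos φ₁ sin δ cos θ)
   = arcsin(0.63678·0.69314 + 0.77105·0.72080·0.62796) = 52.22113°
λ₂ = λ₁ + atan2(sin θ sin δ cos φ₁, cos δ − sin φ₁ sin φ₂) = -5.10441°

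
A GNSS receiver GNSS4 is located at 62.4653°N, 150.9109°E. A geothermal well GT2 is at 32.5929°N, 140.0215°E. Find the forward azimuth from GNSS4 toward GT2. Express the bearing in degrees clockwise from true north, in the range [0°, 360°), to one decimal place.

198.2°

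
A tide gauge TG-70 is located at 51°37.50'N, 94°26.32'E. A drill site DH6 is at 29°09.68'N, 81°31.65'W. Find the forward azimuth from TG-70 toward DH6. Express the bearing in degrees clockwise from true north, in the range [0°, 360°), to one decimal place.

356.4°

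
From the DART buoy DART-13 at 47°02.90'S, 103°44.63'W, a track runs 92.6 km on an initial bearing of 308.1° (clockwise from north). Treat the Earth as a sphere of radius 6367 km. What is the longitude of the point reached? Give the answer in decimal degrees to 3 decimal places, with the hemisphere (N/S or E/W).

104.697°W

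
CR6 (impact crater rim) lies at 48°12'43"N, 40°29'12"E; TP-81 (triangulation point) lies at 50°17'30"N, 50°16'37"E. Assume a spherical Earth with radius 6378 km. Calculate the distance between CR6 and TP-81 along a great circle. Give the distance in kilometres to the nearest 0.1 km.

747.4 km

CR6: φ = +48.21194°, λ = +40.48667°
TP-81: φ = +50.29167°, λ = +50.27694°
Δφ = 2.0797°,  Δλ = 9.7903°
a = sin²(Δφ/2) + cos φ₁ cos φ₂ sin²(Δλ/2) = 0.003429
c = 2·arcsin(√a) = 0.117189 rad = 6.7144°
d = R·c = 6378 × 0.117189 = 747.4 km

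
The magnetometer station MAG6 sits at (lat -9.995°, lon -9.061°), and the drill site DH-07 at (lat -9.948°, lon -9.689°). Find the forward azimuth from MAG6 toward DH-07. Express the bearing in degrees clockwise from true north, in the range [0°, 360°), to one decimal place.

274.3°

Δλ = -0.6280°
y = sin Δλ · cos φ₂ = -0.010796
x = cos φ₁ sin φ₂ − sin φ₁ cos φ₂ cos Δλ = 0.000810
θ = atan2(y, x) = -85.7089° → 274.2911° (mod 360°)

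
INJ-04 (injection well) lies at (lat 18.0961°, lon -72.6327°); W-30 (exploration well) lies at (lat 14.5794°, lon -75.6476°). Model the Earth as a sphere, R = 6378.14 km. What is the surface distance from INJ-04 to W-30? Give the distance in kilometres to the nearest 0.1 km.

Δφ = -3.5167°,  Δλ = -3.0149°
a = sin²(Δφ/2) + cos φ₁ cos φ₂ sin²(Δλ/2) = 0.001578
c = 2·arcsin(√a) = 0.079473 rad = 4.5535°
d = R·c = 6378.14 × 0.079473 = 506.9 km

506.9 km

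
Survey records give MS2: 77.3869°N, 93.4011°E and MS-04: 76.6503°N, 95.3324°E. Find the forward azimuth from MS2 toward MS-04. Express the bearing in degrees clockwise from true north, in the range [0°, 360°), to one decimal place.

148.6°

Δλ = 1.9313°
y = sin Δλ · cos φ₂ = 0.007781
x = cos φ₁ sin φ₂ − sin φ₁ cos φ₂ cos Δλ = -0.012728
θ = atan2(y, x) = 148.5595° → 148.5595° (mod 360°)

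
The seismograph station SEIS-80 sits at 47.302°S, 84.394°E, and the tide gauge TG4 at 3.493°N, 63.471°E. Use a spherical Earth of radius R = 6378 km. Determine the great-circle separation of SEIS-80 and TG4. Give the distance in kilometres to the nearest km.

Δφ = 50.7950°,  Δλ = -20.9230°
a = sin²(Δφ/2) + cos φ₁ cos φ₂ sin²(Δλ/2) = 0.206268
c = 2·arcsin(√a) = 0.942874 rad = 54.0227°
d = R·c = 6378 × 0.942874 = 6013.7 km

6014 km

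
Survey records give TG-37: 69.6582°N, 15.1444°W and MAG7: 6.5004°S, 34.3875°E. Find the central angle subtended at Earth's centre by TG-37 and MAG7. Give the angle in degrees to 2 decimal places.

Δφ = -76.1586°,  Δλ = 49.5319°
a = sin²(Δφ/2) + cos φ₁ cos φ₂ sin²(Δλ/2) = 0.440993
c = 2·arcsin(√a) = 1.452507 rad = 83.2225°

83.22°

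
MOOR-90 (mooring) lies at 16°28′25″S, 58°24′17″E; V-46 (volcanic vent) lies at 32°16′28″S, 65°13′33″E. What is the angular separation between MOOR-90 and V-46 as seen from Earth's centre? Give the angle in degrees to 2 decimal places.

16.97°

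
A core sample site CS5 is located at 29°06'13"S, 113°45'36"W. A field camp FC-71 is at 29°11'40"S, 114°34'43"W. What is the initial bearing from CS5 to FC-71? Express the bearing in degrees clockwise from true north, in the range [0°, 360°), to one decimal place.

CS5: φ = -29.10361°, λ = -113.76000°
FC-71: φ = -29.19444°, λ = -114.57861°
Δλ = -0.8186°
y = sin Δλ · cos φ₂ = -0.012472
x = cos φ₁ sin φ₂ − sin φ₁ cos φ₂ cos Δλ = -0.001629
θ = atan2(y, x) = -97.4399° → 262.5601° (mod 360°)

262.6°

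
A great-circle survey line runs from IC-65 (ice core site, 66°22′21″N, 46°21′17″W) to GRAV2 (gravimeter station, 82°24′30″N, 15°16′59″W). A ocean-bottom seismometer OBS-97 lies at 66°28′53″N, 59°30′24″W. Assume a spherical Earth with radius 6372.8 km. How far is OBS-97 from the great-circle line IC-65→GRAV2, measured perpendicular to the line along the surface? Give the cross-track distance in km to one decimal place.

581.0 km

IC-65: φ = +66.37250°, λ = -46.35472°
GRAV2: φ = +82.40833°, λ = -15.28306°
OBS-97: φ = +66.48139°, λ = -59.50667°
δ₁₃ = central angle IC-65→OBS-97 = 0.091649 rad  (haversine)
θ₁₃ = bearing IC-65→OBS-97 = 277.212°,  θ₁₂ = bearing IC-65→GRAV2 = 13.074°
dₓₜ = R·arcsin(sin δ₁₃ · sin(θ₁₃ − θ₁₂)) = 6372.8·arcsin(0.09152·sin(264.138°)) = -580.999 km
|dₓₜ| = 580.999 km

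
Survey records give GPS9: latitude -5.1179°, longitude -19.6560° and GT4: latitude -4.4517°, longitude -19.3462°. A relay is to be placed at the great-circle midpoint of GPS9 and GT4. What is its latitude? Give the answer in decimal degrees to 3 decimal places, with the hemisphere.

4.785°S

Bx = cos φ₂ cos Δλ = 0.996969,  By = cos φ₂ sin Δλ = 0.005391
φₘ = atan2(sin φ₁ + sin φ₂, √((cos φ₁ + Bx)² + By²)) = -4.78482°
λₘ = λ₁ + atan2(By, cos φ₁ + Bx) = -19.50102°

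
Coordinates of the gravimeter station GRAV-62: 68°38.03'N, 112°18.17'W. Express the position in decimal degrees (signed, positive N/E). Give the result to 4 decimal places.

lat: 68.6338° N → +68.6338°
lon: 112.3028° W → -112.3028°

+68.6338°, -112.3028°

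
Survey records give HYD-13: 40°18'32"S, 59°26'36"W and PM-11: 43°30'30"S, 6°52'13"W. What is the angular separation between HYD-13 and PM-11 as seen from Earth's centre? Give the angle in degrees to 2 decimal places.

HYD-13: φ = -40.30889°, λ = -59.44333°
PM-11: φ = -43.50833°, λ = -6.87028°
Δφ = -3.1994°,  Δλ = 52.5731°
a = sin²(Δφ/2) + cos φ₁ cos φ₂ sin²(Δλ/2) = 0.109251
c = 2·arcsin(√a) = 0.673732 rad = 38.6020°

38.60°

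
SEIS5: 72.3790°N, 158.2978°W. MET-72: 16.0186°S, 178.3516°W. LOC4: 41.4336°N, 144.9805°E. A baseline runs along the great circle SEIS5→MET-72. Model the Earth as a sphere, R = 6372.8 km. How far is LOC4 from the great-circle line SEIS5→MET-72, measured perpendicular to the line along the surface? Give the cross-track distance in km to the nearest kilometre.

δ₁₃ = central angle SEIS5→LOC4 = 0.714785 rad  (haversine)
θ₁₃ = bearing SEIS5→LOC4 = 252.990°,  θ₁₂ = bearing SEIS5→MET-72 = 199.245°
dₓₜ = R·arcsin(sin δ₁₃ · sin(θ₁₃ − θ₁₂)) = 6372.8·arcsin(0.65546·sin(53.745°)) = 3548.977 km
|dₓₜ| = 3548.977 km

3549 km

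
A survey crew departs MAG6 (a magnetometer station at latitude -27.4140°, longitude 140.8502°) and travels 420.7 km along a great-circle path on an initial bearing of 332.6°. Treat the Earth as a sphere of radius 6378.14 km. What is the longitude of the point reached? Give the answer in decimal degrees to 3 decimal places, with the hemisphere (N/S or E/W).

138.947°E

δ = d/R = 420.7/6378.14 = 0.065960 rad
φ₂ = arcsin(sin φ₁ cos δ + cos φ₁ sin δ cos θ)
   = arcsin(-0.46042·0.99783 + 0.88770·0.06591·0.88782) = -24.04596°
λ₂ = λ₁ + atan2(sin θ sin δ cos φ₁, cos δ − sin φ₁ sin φ₂) = 138.94677°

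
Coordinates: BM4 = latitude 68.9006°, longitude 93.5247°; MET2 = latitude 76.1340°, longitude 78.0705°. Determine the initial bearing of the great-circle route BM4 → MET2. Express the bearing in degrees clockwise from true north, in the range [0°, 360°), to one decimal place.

Δλ = -15.4542°
y = sin Δλ · cos φ₂ = -0.063860
x = cos φ₁ sin φ₂ − sin φ₁ cos φ₂ cos Δλ = 0.133996
θ = atan2(y, x) = -25.4815° → 334.5185° (mod 360°)

334.5°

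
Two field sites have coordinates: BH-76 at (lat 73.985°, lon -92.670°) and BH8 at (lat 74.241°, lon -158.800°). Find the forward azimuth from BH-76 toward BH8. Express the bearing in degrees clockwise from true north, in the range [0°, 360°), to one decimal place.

302.8°

Δλ = -66.1300°
y = sin Δλ · cos φ₂ = -0.248361
x = cos φ₁ sin φ₂ − sin φ₁ cos φ₂ cos Δλ = 0.159881
θ = atan2(y, x) = -57.2288° → 302.7712° (mod 360°)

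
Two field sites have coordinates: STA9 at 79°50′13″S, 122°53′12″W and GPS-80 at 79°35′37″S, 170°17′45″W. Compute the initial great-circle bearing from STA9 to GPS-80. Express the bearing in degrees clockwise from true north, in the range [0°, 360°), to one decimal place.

STA9: φ = -79.83694°, λ = -122.88667°
GPS-80: φ = -79.59361°, λ = -170.29583°
Δλ = -47.4092°
y = sin Δλ · cos φ₂ = -0.132980
x = cos φ₁ sin φ₂ − sin φ₁ cos φ₂ cos Δλ = -0.053224
θ = atan2(y, x) = -111.8132° → 248.1868° (mod 360°)

248.2°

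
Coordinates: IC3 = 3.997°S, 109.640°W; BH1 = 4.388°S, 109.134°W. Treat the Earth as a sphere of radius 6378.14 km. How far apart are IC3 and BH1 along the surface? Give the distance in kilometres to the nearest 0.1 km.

71.1 km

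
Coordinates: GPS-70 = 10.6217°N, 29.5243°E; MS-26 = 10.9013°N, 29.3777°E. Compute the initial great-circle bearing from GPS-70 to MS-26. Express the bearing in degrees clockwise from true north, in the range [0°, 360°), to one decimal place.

332.8°

Δλ = -0.1466°
y = sin Δλ · cos φ₂ = -0.002512
x = cos φ₁ sin φ₂ − sin φ₁ cos φ₂ cos Δλ = 0.004881
θ = atan2(y, x) = -27.2393° → 332.7607° (mod 360°)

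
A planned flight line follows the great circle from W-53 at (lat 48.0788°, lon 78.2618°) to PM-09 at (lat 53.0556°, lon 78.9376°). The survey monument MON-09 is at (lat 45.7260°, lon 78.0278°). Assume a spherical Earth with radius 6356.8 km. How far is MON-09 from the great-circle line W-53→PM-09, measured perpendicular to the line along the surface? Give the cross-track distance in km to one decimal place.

3.2 km

δ₁₃ = central angle W-53→MON-09 = 0.041159 rad  (haversine)
θ₁₃ = bearing W-53→MON-09 = 183.973°,  θ₁₂ = bearing W-53→PM-09 = 4.670°
dₓₜ = R·arcsin(sin δ₁₃ · sin(θ₁₃ − θ₁₂)) = 6356.8·arcsin(0.04115·sin(179.303°)) = 3.181 km
|dₓₜ| = 3.181 km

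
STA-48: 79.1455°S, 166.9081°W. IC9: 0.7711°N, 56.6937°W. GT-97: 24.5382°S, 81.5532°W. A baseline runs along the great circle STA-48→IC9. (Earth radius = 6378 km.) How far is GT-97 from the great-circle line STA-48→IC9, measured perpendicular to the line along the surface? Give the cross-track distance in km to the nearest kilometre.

1949 km

δ₁₃ = central angle STA-48→GT-97 = 1.135430 rad  (haversine)
θ₁₃ = bearing STA-48→GT-97 = 90.370°,  θ₁₂ = bearing STA-48→IC9 = 109.744°
dₓₜ = R·arcsin(sin δ₁₃ · sin(θ₁₃ − θ₁₂)) = 6378·arcsin(0.90672·sin(-19.374°)) = -1948.624 km
|dₓₜ| = 1948.624 km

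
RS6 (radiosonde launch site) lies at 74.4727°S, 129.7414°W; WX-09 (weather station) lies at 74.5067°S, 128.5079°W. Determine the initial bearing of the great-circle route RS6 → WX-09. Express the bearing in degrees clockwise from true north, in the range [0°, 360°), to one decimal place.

Δλ = 1.2335°
y = sin Δλ · cos φ₂ = 0.005750
x = cos φ₁ sin φ₂ − sin φ₁ cos φ₂ cos Δλ = -0.000653
θ = atan2(y, x) = 96.4791° → 96.4791° (mod 360°)

96.5°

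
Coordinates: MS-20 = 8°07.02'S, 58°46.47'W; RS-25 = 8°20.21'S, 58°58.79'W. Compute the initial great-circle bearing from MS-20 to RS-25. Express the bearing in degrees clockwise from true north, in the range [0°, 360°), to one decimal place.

MS-20: φ = -8.11700°, λ = -58.77450°
RS-25: φ = -8.33683°, λ = -58.97983°
Δλ = -0.2053°
y = sin Δλ · cos φ₂ = -0.003546
x = cos φ₁ sin φ₂ − sin φ₁ cos φ₂ cos Δλ = -0.003838
θ = atan2(y, x) = -137.2635° → 222.7365° (mod 360°)

222.7°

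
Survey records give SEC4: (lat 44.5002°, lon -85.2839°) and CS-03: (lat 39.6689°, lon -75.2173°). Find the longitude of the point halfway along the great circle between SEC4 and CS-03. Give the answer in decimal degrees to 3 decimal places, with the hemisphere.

80.058°W

Bx = cos φ₂ cos Δλ = 0.757896,  By = cos φ₂ sin Δλ = 0.134546
φₘ = atan2(sin φ₁ + sin φ₂, √((cos φ₁ + Bx)² + By²)) = 42.19452°
λₘ = λ₁ + atan2(By, cos φ₁ + Bx) = -80.05835°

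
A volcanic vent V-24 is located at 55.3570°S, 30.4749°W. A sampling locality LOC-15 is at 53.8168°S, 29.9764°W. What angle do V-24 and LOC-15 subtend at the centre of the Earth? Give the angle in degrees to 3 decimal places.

1.567°

Δφ = 1.5402°,  Δλ = 0.4985°
a = sin²(Δφ/2) + cos φ₁ cos φ₂ sin²(Δλ/2) = 0.000187
c = 2·arcsin(√a) = 0.027350 rad = 1.5670°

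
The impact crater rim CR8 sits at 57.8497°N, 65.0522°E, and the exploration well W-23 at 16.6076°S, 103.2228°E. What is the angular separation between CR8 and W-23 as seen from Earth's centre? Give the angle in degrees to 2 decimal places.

Δφ = -74.4573°,  Δλ = 38.1706°
a = sin²(Δφ/2) + cos φ₁ cos φ₂ sin²(Δλ/2) = 0.420541
c = 2·arcsin(√a) = 1.411202 rad = 80.8559°

80.86°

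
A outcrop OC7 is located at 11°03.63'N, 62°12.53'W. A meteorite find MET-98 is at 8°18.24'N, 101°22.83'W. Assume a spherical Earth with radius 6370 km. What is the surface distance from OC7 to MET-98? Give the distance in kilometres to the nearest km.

4301 km

OC7: φ = +11.06050°, λ = -62.20883°
MET-98: φ = +8.30400°, λ = -101.38050°
Δφ = -2.7565°,  Δλ = -39.1717°
a = sin²(Δφ/2) + cos φ₁ cos φ₂ sin²(Δλ/2) = 0.109707
c = 2·arcsin(√a) = 0.675192 rad = 38.6857°
d = R·c = 6370 × 0.675192 = 4301.0 km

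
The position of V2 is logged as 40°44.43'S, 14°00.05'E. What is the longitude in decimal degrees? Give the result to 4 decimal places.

14.0008°E

14° + 0.05′/60 = 14 + 0.00083 = 14.0008°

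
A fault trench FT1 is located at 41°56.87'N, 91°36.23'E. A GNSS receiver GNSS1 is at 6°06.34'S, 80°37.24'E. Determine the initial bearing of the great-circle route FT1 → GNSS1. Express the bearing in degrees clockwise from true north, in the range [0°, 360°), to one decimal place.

194.5°

FT1: φ = +41.94783°, λ = +91.60383°
GNSS1: φ = -6.10567°, λ = +80.62067°
Δλ = -10.9832°
y = sin Δλ · cos φ₂ = -0.189440
x = cos φ₁ sin φ₂ − sin φ₁ cos φ₂ cos Δλ = -0.731595
θ = atan2(y, x) = -165.4826° → 194.5174° (mod 360°)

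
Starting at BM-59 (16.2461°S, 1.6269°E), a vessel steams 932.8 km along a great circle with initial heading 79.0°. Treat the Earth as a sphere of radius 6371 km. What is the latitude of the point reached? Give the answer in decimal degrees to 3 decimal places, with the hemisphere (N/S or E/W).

δ = d/R = 932.8/6371 = 0.146413 rad
φ₂ = arcsin(sin φ₁ cos δ + cos φ₁ sin δ cos θ)
   = arcsin(-0.27976·0.98930 + 0.96007·0.14589·0.19081) = -14.48016°
λ₂ = λ₁ + atan2(sin θ sin δ cos φ₁, cos δ − sin φ₁ sin φ₂) = 10.13266°

14.480°S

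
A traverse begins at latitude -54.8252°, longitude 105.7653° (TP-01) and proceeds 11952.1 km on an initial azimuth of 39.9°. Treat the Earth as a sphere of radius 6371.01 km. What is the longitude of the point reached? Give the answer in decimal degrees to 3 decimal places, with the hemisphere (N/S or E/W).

160.980°E

δ = d/R = 11952.1/6371.01 = 1.876013 rad
φ₂ = arcsin(sin φ₁ cos δ + cos φ₁ sin δ cos θ)
   = arcsin(-0.81740·-0.30050 + 0.57607·0.95378·0.76717) = 41.84714°
λ₂ = λ₁ + atan2(sin θ sin δ cos φ₁, cos δ − sin φ₁ sin φ₂) = 160.97965°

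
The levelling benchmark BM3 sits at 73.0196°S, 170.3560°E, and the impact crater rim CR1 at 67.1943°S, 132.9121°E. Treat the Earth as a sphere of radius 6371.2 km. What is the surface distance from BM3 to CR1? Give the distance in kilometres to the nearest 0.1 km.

Δφ = 5.8253°,  Δλ = -37.4439°
a = sin²(Δφ/2) + cos φ₁ cos φ₂ sin²(Δλ/2) = 0.014244
c = 2·arcsin(√a) = 0.239270 rad = 13.7091°
d = R·c = 6371.2 × 0.239270 = 1524.4 km

1524.4 km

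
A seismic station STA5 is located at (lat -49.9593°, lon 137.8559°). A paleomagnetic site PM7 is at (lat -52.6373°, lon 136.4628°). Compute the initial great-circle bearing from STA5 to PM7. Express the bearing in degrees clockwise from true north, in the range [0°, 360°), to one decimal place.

197.5°

Δλ = -1.3931°
y = sin Δλ · cos φ₂ = -0.014754
x = cos φ₁ sin φ₂ − sin φ₁ cos φ₂ cos Δλ = -0.046860
θ = atan2(y, x) = -162.5235° → 197.4765° (mod 360°)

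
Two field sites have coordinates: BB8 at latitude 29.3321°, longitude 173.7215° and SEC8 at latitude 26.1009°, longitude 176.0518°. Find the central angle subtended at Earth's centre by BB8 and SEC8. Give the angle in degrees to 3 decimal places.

Δφ = -3.2312°,  Δλ = 2.3303°
a = sin²(Δφ/2) + cos φ₁ cos φ₂ sin²(Δλ/2) = 0.001119
c = 2·arcsin(√a) = 0.066904 rad = 3.8333°

3.833°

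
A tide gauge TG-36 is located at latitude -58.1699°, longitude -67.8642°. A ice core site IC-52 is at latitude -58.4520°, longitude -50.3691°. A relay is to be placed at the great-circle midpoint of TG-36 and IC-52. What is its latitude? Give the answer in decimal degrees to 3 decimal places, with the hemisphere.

58.610°S

Bx = cos φ₂ cos Δλ = 0.499010,  By = cos φ₂ sin Δλ = 0.157290
φₘ = atan2(sin φ₁ + sin φ₂, √((cos φ₁ + Bx)² + By²)) = -58.60981°
λₘ = λ₁ + atan2(By, cos φ₁ + Bx) = -59.15181°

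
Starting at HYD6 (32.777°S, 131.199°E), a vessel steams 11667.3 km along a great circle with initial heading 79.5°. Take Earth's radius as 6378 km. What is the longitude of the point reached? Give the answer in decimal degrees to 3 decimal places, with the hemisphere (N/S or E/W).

δ = d/R = 11667.3/6378 = 1.829304 rad
φ₂ = arcsin(sin φ₁ cos δ + cos φ₁ sin δ cos θ)
   = arcsin(-0.54137·-0.25564 + 0.84078·0.96677·0.18224) = 16.65000°
λ₂ = λ₁ + atan2(sin θ sin δ cos φ₁, cos δ − sin φ₁ sin φ₂) = -131.63240°

131.632°W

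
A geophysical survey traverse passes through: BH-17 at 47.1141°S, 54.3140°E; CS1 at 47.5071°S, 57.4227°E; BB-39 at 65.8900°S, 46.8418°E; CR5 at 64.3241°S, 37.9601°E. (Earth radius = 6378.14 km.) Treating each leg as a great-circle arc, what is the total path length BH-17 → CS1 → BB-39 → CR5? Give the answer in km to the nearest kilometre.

BH-17→CS1: c = 0.037419 rad, d = 238.66 km
CS1→BB-39: c = 0.335401 rad, d = 2139.24 km
BB-39→CR5: c = 0.070664 rad, d = 450.71 km
Total = 238.66 + 2139.24 + 450.71 = 2828.61 km

2829 km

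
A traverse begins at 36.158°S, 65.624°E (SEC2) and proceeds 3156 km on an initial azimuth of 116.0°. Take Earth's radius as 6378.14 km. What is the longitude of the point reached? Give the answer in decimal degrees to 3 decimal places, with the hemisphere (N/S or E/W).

δ = d/R = 3156/6378.14 = 0.494815 rad
φ₂ = arcsin(sin φ₁ cos δ + cos φ₁ sin δ cos θ)
   = arcsin(-0.59001·0.88006 + 0.80739·0.47487·-0.43837) = -43.41831°
λ₂ = λ₁ + atan2(sin θ sin δ cos φ₁, cos δ − sin φ₁ sin φ₂) = 101.61119°

101.611°E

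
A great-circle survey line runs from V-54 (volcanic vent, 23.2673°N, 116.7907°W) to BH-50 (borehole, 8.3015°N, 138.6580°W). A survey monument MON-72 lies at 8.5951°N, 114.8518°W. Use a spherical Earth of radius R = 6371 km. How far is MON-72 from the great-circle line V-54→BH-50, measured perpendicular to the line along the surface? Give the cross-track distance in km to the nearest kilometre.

1494 km

δ₁₃ = central angle V-54→MON-72 = 0.258123 rad  (haversine)
θ₁₃ = bearing V-54→MON-72 = 172.469°,  θ₁₂ = bearing V-54→BH-50 = 238.020°
dₓₜ = R·arcsin(sin δ₁₃ · sin(θ₁₃ − θ₁₂)) = 6371·arcsin(0.25527·sin(-65.551°)) = -1494.129 km
|dₓₜ| = 1494.129 km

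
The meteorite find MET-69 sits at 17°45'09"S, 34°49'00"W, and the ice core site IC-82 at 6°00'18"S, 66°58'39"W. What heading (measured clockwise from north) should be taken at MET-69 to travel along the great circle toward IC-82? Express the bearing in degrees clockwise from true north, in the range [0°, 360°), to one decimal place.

286.5°

MET-69: φ = -17.75250°, λ = -34.81667°
IC-82: φ = -6.00500°, λ = -66.97750°
Δλ = -32.1608°
y = sin Δλ · cos φ₂ = -0.529377
x = cos φ₁ sin φ₂ − sin φ₁ cos φ₂ cos Δλ = 0.157070
θ = atan2(y, x) = -73.4740° → 286.5260° (mod 360°)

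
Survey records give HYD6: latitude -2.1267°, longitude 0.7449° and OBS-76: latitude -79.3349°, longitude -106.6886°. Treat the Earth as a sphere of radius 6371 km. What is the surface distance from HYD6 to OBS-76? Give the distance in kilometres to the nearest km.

Δφ = -77.2082°,  Δλ = -107.4335°
a = sin²(Δφ/2) + cos φ₁ cos φ₂ sin²(Δλ/2) = 0.509470
c = 2·arcsin(√a) = 1.589737 rad = 91.0852°
d = R·c = 6371 × 1.589737 = 10128.2 km

10128 km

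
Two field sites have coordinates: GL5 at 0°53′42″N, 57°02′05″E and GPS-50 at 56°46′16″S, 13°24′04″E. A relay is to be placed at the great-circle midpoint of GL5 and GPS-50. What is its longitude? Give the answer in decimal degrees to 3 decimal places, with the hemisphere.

41.884°E

GL5: φ = +0.89500°, λ = +57.03472°
GPS-50: φ = -56.77111°, λ = +13.40111°
Bx = cos φ₂ cos Δλ = 0.396614,  By = cos φ₂ sin Δλ = -0.378134
φₘ = atan2(sin φ₁ + sin φ₂, √((cos φ₁ + Bx)² + By²)) = -29.56952°
λₘ = λ₁ + atan2(By, cos φ₁ + Bx) = 41.88381°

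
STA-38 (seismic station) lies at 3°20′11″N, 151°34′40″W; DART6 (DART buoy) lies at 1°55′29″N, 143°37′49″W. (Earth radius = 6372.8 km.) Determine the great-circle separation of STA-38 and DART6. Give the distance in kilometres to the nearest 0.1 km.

STA-38: φ = +3.33639°, λ = -151.57778°
DART6: φ = +1.92472°, λ = -143.63028°
Δφ = -1.4117°,  Δλ = 7.9475°
a = sin²(Δφ/2) + cos φ₁ cos φ₂ sin²(Δλ/2) = 0.004943
c = 2·arcsin(√a) = 0.140734 rad = 8.0634°
d = R·c = 6372.8 × 0.140734 = 896.9 km

896.9 km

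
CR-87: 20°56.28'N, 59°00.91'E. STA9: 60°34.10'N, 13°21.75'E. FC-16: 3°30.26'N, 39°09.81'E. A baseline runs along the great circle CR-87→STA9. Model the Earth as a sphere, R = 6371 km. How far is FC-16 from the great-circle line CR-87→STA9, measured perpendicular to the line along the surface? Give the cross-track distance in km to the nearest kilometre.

CR-87: φ = +20.93800°, λ = +59.01517°
STA9: φ = +60.56833°, λ = +13.36250°
FC-16: φ = +3.50433°, λ = +39.16350°
δ₁₃ = central angle CR-87→FC-16 = 0.454075 rad  (haversine)
θ₁₃ = bearing CR-87→FC-16 = 230.601°,  θ₁₂ = bearing CR-87→STA9 = 333.035°
dₓₜ = R·arcsin(sin δ₁₃ · sin(θ₁₃ − θ₁₂)) = 6371·arcsin(0.43863·sin(-102.433°)) = -2820.184 km
|dₓₜ| = 2820.184 km

2820 km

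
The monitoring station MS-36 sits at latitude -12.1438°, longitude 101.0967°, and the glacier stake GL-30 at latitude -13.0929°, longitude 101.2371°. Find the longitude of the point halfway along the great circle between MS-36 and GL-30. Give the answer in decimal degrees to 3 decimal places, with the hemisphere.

101.167°E

Bx = cos φ₂ cos Δλ = 0.974001,  By = cos φ₂ sin Δλ = 0.002387
φₘ = atan2(sin φ₁ + sin φ₂, √((cos φ₁ + Bx)² + By²)) = -12.61836°
λₘ = λ₁ + atan2(By, cos φ₁ + Bx) = 101.16677°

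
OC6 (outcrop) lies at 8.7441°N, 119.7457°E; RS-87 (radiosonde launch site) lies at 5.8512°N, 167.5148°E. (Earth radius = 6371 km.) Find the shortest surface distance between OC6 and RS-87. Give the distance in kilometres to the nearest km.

Δφ = -2.8929°,  Δλ = 47.7691°
a = sin²(Δφ/2) + cos φ₁ cos φ₂ sin²(Δλ/2) = 0.161828
c = 2·arcsin(√a) = 0.828007 rad = 47.4413°
d = R·c = 6371 × 0.828007 = 5275.2 km

5275 km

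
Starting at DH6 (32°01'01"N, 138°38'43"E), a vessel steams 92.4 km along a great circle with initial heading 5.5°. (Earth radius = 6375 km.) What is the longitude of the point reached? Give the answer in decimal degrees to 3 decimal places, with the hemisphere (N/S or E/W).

138.740°E

DH6: φ = +32.01694°, λ = +138.64528°
δ = d/R = 92.4/6375 = 0.014494 rad
φ₂ = arcsin(sin φ₁ cos δ + cos φ₁ sin δ cos θ)
   = arcsin(0.53017·0.99989 + 0.84789·0.01449·0.99540) = 32.84354°
λ₂ = λ₁ + atan2(sin θ sin δ cos φ₁, cos δ − sin φ₁ sin φ₂) = 138.74001°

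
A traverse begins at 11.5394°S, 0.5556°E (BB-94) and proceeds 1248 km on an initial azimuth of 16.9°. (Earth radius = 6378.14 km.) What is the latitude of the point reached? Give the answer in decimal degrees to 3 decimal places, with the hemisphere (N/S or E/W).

δ = d/R = 1248/6378.14 = 0.195668 rad
φ₂ = arcsin(sin φ₁ cos δ + cos φ₁ sin δ cos θ)
   = arcsin(-0.20004·0.98092 + 0.97979·0.19442·0.95681) = -0.79981°
λ₂ = λ₁ + atan2(sin θ sin δ cos φ₁, cos δ − sin φ₁ sin φ₂) = 3.79594°

0.800°S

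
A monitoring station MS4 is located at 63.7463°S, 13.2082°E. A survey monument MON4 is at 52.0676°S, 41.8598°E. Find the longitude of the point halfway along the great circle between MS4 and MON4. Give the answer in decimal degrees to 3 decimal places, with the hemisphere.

Bx = cos φ₂ cos Δλ = 0.539458,  By = cos φ₂ sin Δλ = 0.294753
φₘ = atan2(sin φ₁ + sin φ₂, √((cos φ₁ + Bx)² + By²)) = -58.69389°
λₘ = λ₁ + atan2(By, cos φ₁ + Bx) = 29.91876°

29.919°E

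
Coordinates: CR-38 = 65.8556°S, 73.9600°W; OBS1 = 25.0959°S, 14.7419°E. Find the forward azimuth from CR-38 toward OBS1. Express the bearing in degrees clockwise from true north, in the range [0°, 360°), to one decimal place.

99.7°

Δλ = 88.7019°
y = sin Δλ · cos φ₂ = 0.905367
x = cos φ₁ sin φ₂ − sin φ₁ cos φ₂ cos Δλ = -0.154766
θ = atan2(y, x) = 99.7006° → 99.7006° (mod 360°)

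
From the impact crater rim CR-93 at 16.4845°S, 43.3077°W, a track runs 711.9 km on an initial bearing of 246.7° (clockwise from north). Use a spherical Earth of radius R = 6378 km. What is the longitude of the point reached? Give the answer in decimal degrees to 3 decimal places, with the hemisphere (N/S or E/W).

δ = d/R = 711.9/6378 = 0.111618 rad
φ₂ = arcsin(sin φ₁ cos δ + cos φ₁ sin δ cos θ)
   = arcsin(-0.28376·0.99378 + 0.95890·0.11139·-0.39555) = -18.91939°
λ₂ = λ₁ + atan2(sin θ sin δ cos φ₁, cos δ − sin φ₁ sin φ₂) = -49.51609°

49.516°W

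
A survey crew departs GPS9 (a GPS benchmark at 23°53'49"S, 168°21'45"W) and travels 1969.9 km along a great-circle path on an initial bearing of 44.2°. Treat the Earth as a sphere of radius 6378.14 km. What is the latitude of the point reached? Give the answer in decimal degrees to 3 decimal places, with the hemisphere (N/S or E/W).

10.760°S

GPS9: φ = -23.89694°, λ = -168.36250°
δ = d/R = 1969.9/6378.14 = 0.308852 rad
φ₂ = arcsin(sin φ₁ cos δ + cos φ₁ sin δ cos θ)
   = arcsin(-0.40509·0.95268 + 0.91428·0.30396·0.71691) = -10.75969°
λ₂ = λ₁ + atan2(sin θ sin δ cos φ₁, cos δ − sin φ₁ sin φ₂) = -155.90554°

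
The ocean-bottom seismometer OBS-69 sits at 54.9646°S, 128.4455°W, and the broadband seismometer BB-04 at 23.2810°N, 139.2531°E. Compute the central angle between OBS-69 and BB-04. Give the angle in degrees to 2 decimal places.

110.17°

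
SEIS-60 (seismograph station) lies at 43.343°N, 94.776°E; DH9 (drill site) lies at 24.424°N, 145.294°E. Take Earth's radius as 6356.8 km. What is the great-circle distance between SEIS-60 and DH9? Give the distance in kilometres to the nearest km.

5013 km

Δφ = -18.9190°,  Δλ = 50.5180°
a = sin²(Δφ/2) + cos φ₁ cos φ₂ sin²(Δλ/2) = 0.147581
c = 2·arcsin(√a) = 0.788603 rad = 45.1836°
d = R·c = 6356.8 × 0.788603 = 5013.0 km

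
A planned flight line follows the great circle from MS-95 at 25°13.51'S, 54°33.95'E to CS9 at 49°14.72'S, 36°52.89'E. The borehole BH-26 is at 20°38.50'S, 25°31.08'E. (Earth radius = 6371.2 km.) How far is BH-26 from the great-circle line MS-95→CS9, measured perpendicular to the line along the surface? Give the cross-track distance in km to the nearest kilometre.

MS-95: φ = -25.22517°, λ = +54.56583°
CS9: φ = -49.24533°, λ = +36.88150°
BH-26: φ = -20.64167°, λ = +25.51800°
δ₁₃ = central angle MS-95→BH-26 = 0.472757 rad  (haversine)
θ₁₃ = bearing MS-95→BH-26 = 273.746°,  θ₁₂ = bearing MS-95→CS9 = 205.264°
dₓₜ = R·arcsin(sin δ₁₃ · sin(θ₁₃ − θ₁₂)) = 6371.2·arcsin(0.45534·sin(68.481°)) = 2786.895 km
|dₓₜ| = 2786.895 km

2787 km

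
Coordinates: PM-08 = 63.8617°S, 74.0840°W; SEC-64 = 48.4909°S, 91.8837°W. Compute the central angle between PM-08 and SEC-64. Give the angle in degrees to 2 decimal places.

Δφ = 15.3708°,  Δλ = -17.7997°
a = sin²(Δφ/2) + cos φ₁ cos φ₂ sin²(Δλ/2) = 0.024873
c = 2·arcsin(√a) = 0.316744 rad = 18.1481°

18.15°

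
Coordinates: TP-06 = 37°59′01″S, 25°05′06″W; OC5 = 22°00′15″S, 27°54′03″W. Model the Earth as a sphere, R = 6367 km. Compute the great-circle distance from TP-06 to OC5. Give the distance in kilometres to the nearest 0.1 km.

1796.0 km

TP-06: φ = -37.98361°, λ = -25.08500°
OC5: φ = -22.00417°, λ = -27.90083°
Δφ = 15.9794°,  Δλ = -2.8158°
a = sin²(Δφ/2) + cos φ₁ cos φ₂ sin²(Δλ/2) = 0.019761
c = 2·arcsin(√a) = 0.282081 rad = 16.1621°
d = R·c = 6367 × 0.282081 = 1796.0 km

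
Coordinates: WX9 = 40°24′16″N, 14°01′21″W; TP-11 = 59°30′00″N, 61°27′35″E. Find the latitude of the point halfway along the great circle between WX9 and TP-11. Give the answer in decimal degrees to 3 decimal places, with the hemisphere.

WX9: φ = +40.40444°, λ = -14.02250°
TP-11: φ = +59.50000°, λ = +61.45972°
Bx = cos φ₂ cos Δλ = 0.127230,  By = cos φ₂ sin Δλ = 0.491333
φₘ = atan2(sin φ₁ + sin φ₂, √((cos φ₁ + Bx)² + By²)) = 56.07531°
λₘ = λ₁ + atan2(By, cos φ₁ + Bx) = 14.91375°

56.075°N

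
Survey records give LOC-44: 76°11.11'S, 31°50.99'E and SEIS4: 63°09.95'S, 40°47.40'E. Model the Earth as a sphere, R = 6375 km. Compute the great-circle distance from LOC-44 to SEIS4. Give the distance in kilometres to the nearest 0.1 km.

1485.2 km

LOC-44: φ = -76.18517°, λ = +31.84983°
SEIS4: φ = -63.16583°, λ = +40.79000°
Δφ = 13.0193°,  Δλ = 8.9402°
a = sin²(Δφ/2) + cos φ₁ cos φ₂ sin²(Δλ/2) = 0.013508
c = 2·arcsin(√a) = 0.232972 rad = 13.3483°
d = R·c = 6375 × 0.232972 = 1485.2 km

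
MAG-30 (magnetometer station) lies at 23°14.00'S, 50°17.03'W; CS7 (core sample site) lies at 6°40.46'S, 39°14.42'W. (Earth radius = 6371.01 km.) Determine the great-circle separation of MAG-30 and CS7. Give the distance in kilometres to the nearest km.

2188 km

MAG-30: φ = -23.23333°, λ = -50.28383°
CS7: φ = -6.67433°, λ = -39.24033°
Δφ = 16.5590°,  Δλ = 11.0435°
a = sin²(Δφ/2) + cos φ₁ cos φ₂ sin²(Δλ/2) = 0.029187
c = 2·arcsin(√a) = 0.343369 rad = 19.6736°
d = R·c = 6371.01 × 0.343369 = 2187.6 km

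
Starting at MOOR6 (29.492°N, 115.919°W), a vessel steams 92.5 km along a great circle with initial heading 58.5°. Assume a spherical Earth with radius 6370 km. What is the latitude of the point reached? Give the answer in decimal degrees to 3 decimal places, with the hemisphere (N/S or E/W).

δ = d/R = 92.5/6370 = 0.014521 rad
φ₂ = arcsin(sin φ₁ cos δ + cos φ₁ sin δ cos θ)
   = arcsin(0.49230·0.99989 + 0.87042·0.01452·0.52250) = 29.92421°
λ₂ = λ₁ + atan2(sin θ sin δ cos φ₁, cos δ − sin φ₁ sin φ₂) = -115.10048°

29.924°N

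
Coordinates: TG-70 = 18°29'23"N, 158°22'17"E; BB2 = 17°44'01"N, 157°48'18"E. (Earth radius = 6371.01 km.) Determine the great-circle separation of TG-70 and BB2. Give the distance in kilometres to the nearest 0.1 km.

103.2 km

TG-70: φ = +18.48972°, λ = +158.37139°
BB2: φ = +17.73361°, λ = +157.80500°
Δφ = -0.7561°,  Δλ = -0.5664°
a = sin²(Δφ/2) + cos φ₁ cos φ₂ sin²(Δλ/2) = 0.000066
c = 2·arcsin(√a) = 0.016200 rad = 0.9282°
d = R·c = 6371.01 × 0.016200 = 103.2 km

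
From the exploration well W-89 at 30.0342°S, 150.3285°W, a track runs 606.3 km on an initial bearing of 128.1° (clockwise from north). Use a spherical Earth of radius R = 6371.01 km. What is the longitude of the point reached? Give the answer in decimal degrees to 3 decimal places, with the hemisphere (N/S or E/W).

145.196°W

δ = d/R = 606.3/6371.01 = 0.095165 rad
φ₂ = arcsin(sin φ₁ cos δ + cos φ₁ sin δ cos θ)
   = arcsin(-0.50052·0.99548 + 0.86573·0.09502·-0.61704) = -33.29921°
λ₂ = λ₁ + atan2(sin θ sin δ cos φ₁, cos δ − sin φ₁ sin φ₂) = -145.19568°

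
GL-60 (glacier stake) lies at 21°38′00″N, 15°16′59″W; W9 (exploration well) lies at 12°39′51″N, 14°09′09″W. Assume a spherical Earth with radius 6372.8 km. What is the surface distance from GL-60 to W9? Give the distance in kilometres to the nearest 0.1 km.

1004.8 km

GL-60: φ = +21.63333°, λ = -15.28306°
W9: φ = +12.66417°, λ = -14.15250°
Δφ = -8.9692°,  Δλ = 1.1306°
a = sin²(Δφ/2) + cos φ₁ cos φ₂ sin²(Δλ/2) = 0.006202
c = 2·arcsin(√a) = 0.157670 rad = 9.0338°
d = R·c = 6372.8 × 0.157670 = 1004.8 km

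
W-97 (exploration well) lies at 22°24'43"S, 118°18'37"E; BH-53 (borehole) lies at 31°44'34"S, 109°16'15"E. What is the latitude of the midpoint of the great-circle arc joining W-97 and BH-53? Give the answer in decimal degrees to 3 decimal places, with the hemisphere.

W-97: φ = -22.41194°, λ = +118.31028°
BH-53: φ = -31.74278°, λ = +109.27083°
Bx = cos φ₂ cos Δλ = 0.839857,  By = cos φ₂ sin Δλ = -0.133613
φₘ = atan2(sin φ₁ + sin φ₂, √((cos φ₁ + Bx)² + By²)) = -27.14963°
λₘ = λ₁ + atan2(By, cos φ₁ + Bx) = 113.97951°

27.150°S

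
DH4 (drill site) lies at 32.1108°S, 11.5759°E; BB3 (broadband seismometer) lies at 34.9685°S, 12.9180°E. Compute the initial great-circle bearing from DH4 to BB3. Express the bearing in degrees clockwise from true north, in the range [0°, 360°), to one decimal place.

Δλ = 1.3421°
y = sin Δλ · cos φ₂ = 0.019193
x = cos φ₁ sin φ₂ − sin φ₁ cos φ₂ cos Δλ = -0.049975
θ = atan2(y, x) = 158.9902° → 158.9902° (mod 360°)

159.0°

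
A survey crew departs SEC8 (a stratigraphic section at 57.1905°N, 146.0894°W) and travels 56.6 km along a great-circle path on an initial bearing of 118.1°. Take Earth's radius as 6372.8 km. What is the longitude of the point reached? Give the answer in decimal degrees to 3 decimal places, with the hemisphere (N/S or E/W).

145.266°W

δ = d/R = 56.6/6372.8 = 0.008881 rad
φ₂ = arcsin(sin φ₁ cos δ + cos φ₁ sin δ cos θ)
   = arcsin(0.84048·0.99996 + 0.54185·0.00888·-0.47101) = 56.94811°
λ₂ = λ₁ + atan2(sin θ sin δ cos φ₁, cos δ − sin φ₁ sin φ₂) = -145.26633°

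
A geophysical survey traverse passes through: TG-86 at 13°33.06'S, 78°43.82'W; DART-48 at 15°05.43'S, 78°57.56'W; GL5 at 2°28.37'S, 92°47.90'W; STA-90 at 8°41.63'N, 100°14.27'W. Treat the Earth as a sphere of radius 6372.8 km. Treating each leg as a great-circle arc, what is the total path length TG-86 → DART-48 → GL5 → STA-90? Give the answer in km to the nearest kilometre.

TG-86: φ = -13.55100°, λ = -78.73033°
DART-48: φ = -15.09050°, λ = -78.95933°
GL5: φ = -2.47283°, λ = -92.79833°
STA-90: φ = +8.69383°, λ = -100.23783°
TG-86→DART-48: c = 0.027147 rad, d = 173.00 km
DART-48→GL5: c = 0.324381 rad, d = 2067.21 km
GL5→STA-90: c = 0.233966 rad, d = 1491.02 km
Total = 173.00 + 2067.21 + 1491.02 = 3731.23 km

3731 km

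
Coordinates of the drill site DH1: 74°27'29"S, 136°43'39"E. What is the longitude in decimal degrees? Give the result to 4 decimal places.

136° + 43′/60 + 39″/3600 = 136 + 0.71667 + 0.01083 = 136.7275°

136.7275°E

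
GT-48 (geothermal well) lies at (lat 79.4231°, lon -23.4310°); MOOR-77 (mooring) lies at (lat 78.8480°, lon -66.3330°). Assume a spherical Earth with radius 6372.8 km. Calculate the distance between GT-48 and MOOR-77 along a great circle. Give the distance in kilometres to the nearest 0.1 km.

881.3 km

Δφ = -0.5751°,  Δλ = -42.9020°
a = sin²(Δφ/2) + cos φ₁ cos φ₂ sin²(Δλ/2) = 0.004773
c = 2·arcsin(√a) = 0.138287 rad = 7.9233°
d = R·c = 6372.8 × 0.138287 = 881.3 km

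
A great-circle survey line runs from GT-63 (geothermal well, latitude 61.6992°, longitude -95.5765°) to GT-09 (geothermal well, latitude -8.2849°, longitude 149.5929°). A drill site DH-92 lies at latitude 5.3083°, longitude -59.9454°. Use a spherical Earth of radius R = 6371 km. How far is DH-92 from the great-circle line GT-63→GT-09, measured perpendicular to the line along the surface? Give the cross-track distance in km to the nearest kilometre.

2990 km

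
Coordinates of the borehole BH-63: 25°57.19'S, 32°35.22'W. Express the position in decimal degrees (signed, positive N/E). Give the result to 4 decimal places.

lat: 25.9532° S → -25.9532°
lon: 32.5870° W → -32.5870°

-25.9532°, -32.5870°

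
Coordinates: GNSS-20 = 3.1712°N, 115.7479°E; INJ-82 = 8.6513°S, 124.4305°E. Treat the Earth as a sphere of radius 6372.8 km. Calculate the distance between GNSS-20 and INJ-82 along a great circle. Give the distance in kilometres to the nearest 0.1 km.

Δφ = -11.8225°,  Δλ = 8.6826°
a = sin²(Δφ/2) + cos φ₁ cos φ₂ sin²(Δλ/2) = 0.016263
c = 2·arcsin(√a) = 0.255747 rad = 14.6532°
d = R·c = 6372.8 × 0.255747 = 1629.8 km

1629.8 km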